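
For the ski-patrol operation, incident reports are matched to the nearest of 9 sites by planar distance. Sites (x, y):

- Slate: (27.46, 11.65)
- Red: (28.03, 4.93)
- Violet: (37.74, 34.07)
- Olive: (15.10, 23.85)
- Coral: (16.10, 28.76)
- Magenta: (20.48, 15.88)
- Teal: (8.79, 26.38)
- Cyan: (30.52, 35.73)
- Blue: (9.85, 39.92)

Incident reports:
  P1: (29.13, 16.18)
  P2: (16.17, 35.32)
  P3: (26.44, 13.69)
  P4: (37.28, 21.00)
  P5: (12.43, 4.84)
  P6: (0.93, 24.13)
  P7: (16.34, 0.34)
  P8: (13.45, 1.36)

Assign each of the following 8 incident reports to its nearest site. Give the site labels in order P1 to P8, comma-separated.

Slate, Coral, Slate, Violet, Magenta, Teal, Red, Red

P1 → Slate (d²=23.31)
P2 → Coral (d²=43.04)
P3 → Slate (d²=5.20)
P4 → Violet (d²=171.04)
P5 → Magenta (d²=186.68)
P6 → Teal (d²=66.84)
P7 → Red (d²=157.72)
P8 → Red (d²=225.32)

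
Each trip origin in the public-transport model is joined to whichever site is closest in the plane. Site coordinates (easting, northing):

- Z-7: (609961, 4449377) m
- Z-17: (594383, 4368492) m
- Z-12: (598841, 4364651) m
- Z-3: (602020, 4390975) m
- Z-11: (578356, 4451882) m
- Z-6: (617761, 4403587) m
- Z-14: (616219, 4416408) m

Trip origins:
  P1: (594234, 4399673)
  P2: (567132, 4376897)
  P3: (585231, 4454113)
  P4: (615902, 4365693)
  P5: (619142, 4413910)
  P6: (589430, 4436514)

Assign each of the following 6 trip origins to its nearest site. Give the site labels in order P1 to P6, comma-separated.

P1 → Z-3 (d²=136277000.00)
P2 → Z-17 (d²=813261026.00)
P3 → Z-11 (d²=52242986.00)
P4 → Z-12 (d²=292163485.00)
P5 → Z-14 (d²=14783933.00)
P6 → Z-11 (d²=358808900.00)

Z-3, Z-17, Z-11, Z-12, Z-14, Z-11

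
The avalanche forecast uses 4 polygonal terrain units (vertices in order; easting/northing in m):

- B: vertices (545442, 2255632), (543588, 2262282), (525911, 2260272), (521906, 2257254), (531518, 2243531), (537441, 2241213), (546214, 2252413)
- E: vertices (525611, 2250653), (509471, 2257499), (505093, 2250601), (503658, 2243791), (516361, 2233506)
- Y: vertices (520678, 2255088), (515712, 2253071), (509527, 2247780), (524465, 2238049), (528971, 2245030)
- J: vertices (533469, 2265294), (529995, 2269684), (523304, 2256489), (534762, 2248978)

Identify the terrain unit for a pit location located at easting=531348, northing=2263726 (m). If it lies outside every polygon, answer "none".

J

Cast a ray rightward from (531348, 2263726). For each polygon, the edges (by vertex number in listed order) whose endpoints lie on opposite sides of northing = 2263726, where each meets that height, and whether that is right or left of the point:
B: no edge straddles that height → 0 crossings.
E: no edge straddles that height → 0 crossings.
Y: no edge straddles that height → 0 crossings.
J: 2–3 at easting≈526973.8 (left), 4–1 at easting≈533593.3 (right) → 1 crossing.
Only J has an odd count, so the point is inside J.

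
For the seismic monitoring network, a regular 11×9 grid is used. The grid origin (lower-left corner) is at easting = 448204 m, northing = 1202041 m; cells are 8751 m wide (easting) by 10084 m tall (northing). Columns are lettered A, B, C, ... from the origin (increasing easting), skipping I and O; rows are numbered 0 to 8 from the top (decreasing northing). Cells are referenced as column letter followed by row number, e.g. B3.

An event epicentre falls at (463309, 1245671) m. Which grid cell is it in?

Column index: ⌊(463309 − 448204) / 8751⌋ = ⌊1.726⌋ = 1 → column B
Row offset from origin: ⌊(1245671 − 1202041) / 10084⌋ = ⌊4.327⌋ = 4 → row 4 (counted from top)

B4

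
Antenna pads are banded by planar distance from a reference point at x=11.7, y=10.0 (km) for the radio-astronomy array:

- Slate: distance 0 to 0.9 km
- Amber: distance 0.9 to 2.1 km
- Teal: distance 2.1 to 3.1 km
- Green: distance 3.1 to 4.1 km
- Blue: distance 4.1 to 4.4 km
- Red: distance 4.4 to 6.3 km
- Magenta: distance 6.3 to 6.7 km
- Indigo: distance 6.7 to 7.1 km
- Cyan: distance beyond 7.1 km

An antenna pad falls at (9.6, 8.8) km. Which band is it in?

Teal

Distance = √((9.6−11.7)² + (8.8−10.0)²) = √(4.410 + 1.440) = 2.419 km.
2.1 ≤ 2.419 < 3.1 → Teal.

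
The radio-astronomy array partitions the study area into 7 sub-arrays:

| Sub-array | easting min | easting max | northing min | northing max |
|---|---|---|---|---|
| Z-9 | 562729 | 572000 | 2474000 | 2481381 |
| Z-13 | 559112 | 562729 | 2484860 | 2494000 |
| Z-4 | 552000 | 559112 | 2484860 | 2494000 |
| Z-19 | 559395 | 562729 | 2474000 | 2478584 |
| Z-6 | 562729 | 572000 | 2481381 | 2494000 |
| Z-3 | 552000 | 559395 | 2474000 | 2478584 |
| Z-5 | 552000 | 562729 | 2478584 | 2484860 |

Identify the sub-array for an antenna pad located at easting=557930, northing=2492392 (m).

Z-4

The point has easting = 557930 and northing = 2492392.
Only Z-4 satisfies 552000 ≤ easting ≤ 559112 and 2484860 ≤ northing ≤ 2494000.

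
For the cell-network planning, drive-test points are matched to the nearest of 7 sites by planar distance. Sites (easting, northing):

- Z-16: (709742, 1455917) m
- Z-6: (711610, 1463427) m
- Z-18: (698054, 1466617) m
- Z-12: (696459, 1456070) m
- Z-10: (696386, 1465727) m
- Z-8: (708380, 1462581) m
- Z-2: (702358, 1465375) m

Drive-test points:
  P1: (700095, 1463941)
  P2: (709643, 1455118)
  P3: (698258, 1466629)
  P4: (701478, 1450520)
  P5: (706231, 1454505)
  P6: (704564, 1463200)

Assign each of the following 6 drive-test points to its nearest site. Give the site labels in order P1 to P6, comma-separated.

P1 → Z-2 (d²=7177525.00)
P2 → Z-16 (d²=648202.00)
P3 → Z-18 (d²=41760.00)
P4 → Z-12 (d²=55992861.00)
P5 → Z-16 (d²=14320865.00)
P6 → Z-2 (d²=9597061.00)

Z-2, Z-16, Z-18, Z-12, Z-16, Z-2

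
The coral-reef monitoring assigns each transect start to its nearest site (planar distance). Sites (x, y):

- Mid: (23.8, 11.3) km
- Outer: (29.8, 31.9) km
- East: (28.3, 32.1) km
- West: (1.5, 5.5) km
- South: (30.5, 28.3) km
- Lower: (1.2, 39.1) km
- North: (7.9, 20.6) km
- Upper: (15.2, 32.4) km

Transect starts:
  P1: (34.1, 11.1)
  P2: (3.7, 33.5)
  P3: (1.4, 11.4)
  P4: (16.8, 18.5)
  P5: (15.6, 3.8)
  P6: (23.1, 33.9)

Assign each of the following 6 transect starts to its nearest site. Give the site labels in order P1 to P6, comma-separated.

Mid, Lower, West, North, Mid, East

P1 → Mid (d²=106.13)
P2 → Lower (d²=37.61)
P3 → West (d²=34.82)
P4 → North (d²=83.62)
P5 → Mid (d²=123.49)
P6 → East (d²=30.28)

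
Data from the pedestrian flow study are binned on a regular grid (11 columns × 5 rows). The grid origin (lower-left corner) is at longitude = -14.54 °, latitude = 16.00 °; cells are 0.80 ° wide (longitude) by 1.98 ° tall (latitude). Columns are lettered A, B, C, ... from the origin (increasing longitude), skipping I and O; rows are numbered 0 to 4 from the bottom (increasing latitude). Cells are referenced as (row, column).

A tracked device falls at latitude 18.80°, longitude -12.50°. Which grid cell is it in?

Column index: ⌊(-12.50 − -14.54) / 0.80⌋ = ⌊2.550⌋ = 2 → column C
Row offset from origin: ⌊(18.80 − 16.00) / 1.98⌋ = ⌊1.414⌋ = 1 → row 1

(1, C)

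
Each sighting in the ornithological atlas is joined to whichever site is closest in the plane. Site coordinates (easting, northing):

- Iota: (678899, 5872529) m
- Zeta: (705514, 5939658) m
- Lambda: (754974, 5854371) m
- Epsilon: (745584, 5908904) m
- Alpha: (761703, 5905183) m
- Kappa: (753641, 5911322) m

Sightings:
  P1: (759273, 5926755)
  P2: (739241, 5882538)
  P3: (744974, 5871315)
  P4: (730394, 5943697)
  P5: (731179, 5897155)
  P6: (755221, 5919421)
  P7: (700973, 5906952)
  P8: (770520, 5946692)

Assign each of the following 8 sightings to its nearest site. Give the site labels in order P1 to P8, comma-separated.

P1 → Kappa (d²=269896913.00)
P2 → Epsilon (d²=735399605.00)
P3 → Lambda (d²=387099136.00)
P4 → Zeta (d²=635327921.00)
P5 → Epsilon (d²=345543026.00)
P6 → Kappa (d²=68090201.00)
P7 → Zeta (d²=1090303117.00)
P8 → Kappa (d²=1535937541.00)

Kappa, Epsilon, Lambda, Zeta, Epsilon, Kappa, Zeta, Kappa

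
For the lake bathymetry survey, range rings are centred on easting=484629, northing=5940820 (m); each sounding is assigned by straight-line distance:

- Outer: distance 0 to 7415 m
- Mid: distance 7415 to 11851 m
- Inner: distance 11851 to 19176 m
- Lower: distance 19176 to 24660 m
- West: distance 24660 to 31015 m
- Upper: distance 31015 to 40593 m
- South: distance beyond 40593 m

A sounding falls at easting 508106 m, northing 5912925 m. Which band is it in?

Distance = √((508106−484629)² + (5912925−5940820)²) = √(551169529.000 + 778131025.000) = 36459.574 m.
31015 ≤ 36459.574 < 40593 → Upper.

Upper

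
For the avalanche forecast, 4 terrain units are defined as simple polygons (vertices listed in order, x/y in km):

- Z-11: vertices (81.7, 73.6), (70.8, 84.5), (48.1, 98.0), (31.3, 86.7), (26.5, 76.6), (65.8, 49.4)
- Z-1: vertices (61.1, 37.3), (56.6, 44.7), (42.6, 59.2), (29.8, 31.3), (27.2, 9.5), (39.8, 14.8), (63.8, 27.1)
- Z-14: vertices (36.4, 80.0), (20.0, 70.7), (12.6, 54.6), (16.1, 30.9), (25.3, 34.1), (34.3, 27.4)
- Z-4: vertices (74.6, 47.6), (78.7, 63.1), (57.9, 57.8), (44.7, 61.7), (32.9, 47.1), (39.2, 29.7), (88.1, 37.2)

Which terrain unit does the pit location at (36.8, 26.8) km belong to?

Cast a ray rightward from (36.8, 26.8). For each polygon, the edges (by vertex number in listed order) whose endpoints lie on opposite sides of y = 26.8, where each meets that height, and whether that is right or left of the point:
Z-11: no edge straddles that height → 0 crossings.
Z-1: 4–5 at x≈29.26 (left), 6–7 at x≈63.21 (right) → 1 crossing.
Z-14: no edge straddles that height → 0 crossings.
Z-4: no edge straddles that height → 0 crossings.
Only Z-1 has an odd count, so the point is inside Z-1.

Z-1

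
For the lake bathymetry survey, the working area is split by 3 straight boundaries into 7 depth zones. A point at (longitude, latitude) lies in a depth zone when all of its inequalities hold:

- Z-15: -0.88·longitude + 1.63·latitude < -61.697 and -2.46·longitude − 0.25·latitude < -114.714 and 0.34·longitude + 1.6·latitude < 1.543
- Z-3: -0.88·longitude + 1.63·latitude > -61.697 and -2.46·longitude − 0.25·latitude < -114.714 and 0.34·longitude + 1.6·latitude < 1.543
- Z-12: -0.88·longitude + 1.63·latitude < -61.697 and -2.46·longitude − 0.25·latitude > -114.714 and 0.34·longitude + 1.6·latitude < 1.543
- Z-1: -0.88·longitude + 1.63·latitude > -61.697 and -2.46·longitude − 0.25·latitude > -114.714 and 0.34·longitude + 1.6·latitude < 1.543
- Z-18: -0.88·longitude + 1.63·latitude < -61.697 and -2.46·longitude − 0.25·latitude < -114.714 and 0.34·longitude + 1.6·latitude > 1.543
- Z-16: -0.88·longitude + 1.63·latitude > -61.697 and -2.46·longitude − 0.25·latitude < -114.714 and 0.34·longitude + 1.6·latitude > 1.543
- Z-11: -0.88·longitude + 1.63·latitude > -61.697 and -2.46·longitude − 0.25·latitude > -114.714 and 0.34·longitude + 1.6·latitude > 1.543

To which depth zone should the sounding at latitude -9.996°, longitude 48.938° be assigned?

-0.88·48.938 + 1.63·-9.996 = -59.359, which is > -61.697
-2.46·48.938 − 0.25·-9.996 = -117.888, which is < -114.714
0.34·48.938 + 1.6·-9.996 = 0.645, which is < 1.543
This sign pattern matches Z-3.

Z-3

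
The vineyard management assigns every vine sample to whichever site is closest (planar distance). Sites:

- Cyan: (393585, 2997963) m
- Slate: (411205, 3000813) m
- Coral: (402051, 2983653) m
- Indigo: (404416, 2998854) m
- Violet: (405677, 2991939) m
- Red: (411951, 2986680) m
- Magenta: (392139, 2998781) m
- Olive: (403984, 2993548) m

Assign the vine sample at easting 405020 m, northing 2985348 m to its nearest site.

Coral

Squared distances to each site:
Cyan: 289897450.000; Slate: 277420450.000; Coral: 11687986.000; Indigo: 182776852.000; Violet: 43872930.000; Red: 49812985.000; Magenta: 346365650.000; Olive: 68313296.000.
Minimum at Coral.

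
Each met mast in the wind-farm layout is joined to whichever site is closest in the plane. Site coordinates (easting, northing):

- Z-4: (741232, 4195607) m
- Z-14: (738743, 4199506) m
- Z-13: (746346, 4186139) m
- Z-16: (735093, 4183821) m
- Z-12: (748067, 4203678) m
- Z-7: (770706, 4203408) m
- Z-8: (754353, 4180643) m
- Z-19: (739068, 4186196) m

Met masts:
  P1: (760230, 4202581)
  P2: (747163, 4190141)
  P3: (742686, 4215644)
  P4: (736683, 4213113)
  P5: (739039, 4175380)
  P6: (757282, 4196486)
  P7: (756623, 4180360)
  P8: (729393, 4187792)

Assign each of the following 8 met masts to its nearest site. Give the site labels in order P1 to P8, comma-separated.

Z-7, Z-13, Z-12, Z-14, Z-16, Z-12, Z-8, Z-16

P1 → Z-7 (d²=110430505.00)
P2 → Z-13 (d²=16683493.00)
P3 → Z-12 (d²=172140317.00)
P4 → Z-14 (d²=189394049.00)
P5 → Z-16 (d²=86821397.00)
P6 → Z-12 (d²=136641089.00)
P7 → Z-8 (d²=5232989.00)
P8 → Z-16 (d²=48258841.00)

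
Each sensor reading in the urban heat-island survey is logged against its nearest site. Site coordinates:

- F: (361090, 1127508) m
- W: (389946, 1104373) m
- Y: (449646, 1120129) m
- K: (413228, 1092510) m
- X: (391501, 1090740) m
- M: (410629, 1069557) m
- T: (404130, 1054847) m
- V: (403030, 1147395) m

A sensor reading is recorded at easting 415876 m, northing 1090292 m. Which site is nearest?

K

Squared distances to each site:
F: 4386536452.000; W: 870639461.000; Y: 2030659469.000; K: 11931428.000; X: 594341329.000; M: 457471234.000; T: 1394316541.000; V: 3425772325.000.
Minimum at K.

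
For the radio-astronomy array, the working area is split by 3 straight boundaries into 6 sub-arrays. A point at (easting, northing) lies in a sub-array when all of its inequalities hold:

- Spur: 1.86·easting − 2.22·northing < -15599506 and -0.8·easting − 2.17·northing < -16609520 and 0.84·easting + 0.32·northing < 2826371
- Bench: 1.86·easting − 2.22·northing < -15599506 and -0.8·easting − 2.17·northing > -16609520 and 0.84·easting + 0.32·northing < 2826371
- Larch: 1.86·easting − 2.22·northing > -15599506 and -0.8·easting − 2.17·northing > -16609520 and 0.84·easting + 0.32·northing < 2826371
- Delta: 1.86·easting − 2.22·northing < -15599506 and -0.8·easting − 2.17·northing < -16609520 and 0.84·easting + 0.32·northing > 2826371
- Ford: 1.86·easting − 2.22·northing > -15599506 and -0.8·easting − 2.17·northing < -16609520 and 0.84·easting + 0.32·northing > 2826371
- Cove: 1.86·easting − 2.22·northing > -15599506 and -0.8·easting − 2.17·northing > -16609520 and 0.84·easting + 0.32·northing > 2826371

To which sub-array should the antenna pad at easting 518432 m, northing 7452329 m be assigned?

1.86·518432 − 2.22·7452329 = -15579886.860, which is > -15599506
-0.8·518432 − 2.17·7452329 = -16586299.530, which is > -16609520
0.84·518432 + 0.32·7452329 = 2820228.160, which is < 2826371
This sign pattern matches Larch.

Larch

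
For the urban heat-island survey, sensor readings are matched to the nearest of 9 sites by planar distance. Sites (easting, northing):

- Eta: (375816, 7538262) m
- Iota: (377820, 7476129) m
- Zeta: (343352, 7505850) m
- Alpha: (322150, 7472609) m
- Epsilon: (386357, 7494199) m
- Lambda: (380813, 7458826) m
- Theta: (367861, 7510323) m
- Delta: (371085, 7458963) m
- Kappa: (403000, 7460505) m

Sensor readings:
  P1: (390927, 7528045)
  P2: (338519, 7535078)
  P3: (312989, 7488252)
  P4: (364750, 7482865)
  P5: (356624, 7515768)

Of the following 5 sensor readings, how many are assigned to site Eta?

P1 → Eta
P2 → Zeta
P3 → Alpha
P4 → Iota
P5 → Theta
1 of the 5 goes to Eta.

1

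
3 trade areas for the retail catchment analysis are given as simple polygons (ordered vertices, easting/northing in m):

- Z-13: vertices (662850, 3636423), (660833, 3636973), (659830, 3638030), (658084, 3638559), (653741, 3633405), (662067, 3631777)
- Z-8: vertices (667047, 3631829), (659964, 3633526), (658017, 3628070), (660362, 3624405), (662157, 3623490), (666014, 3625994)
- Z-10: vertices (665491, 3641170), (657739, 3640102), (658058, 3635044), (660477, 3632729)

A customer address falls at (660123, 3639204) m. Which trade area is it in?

Z-10

Cast a ray rightward from (660123, 3639204). For each polygon, the edges (by vertex number in listed order) whose endpoints lie on opposite sides of northing = 3639204, where each meets that height, and whether that is right or left of the point:
Z-13: no edge straddles that height → 0 crossings.
Z-8: no edge straddles that height → 0 crossings.
Z-10: 2–3 at easting≈657795.6 (left), 4–1 at easting≈664323.2 (right) → 1 crossing.
Only Z-10 has an odd count, so the point is inside Z-10.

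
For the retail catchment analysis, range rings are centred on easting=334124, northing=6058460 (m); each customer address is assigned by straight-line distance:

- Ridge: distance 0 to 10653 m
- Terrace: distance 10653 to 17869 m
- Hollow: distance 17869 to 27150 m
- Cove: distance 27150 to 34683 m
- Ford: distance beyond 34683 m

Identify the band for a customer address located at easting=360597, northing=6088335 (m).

Distance = √((360597−334124)² + (6088335−6058460)²) = √(700819729.000 + 892515625.000) = 39916.605 m.
34683 ≤ 39916.605 < ∞ → Ford.

Ford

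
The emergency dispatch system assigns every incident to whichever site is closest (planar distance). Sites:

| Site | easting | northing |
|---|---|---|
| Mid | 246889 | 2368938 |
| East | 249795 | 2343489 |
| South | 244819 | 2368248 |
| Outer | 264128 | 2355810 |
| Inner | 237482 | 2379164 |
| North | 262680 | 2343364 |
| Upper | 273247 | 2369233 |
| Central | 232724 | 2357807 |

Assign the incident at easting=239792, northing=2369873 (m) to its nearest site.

Squared distances to each site:
Mid: 51241634.000; East: 796175465.000; South: 27911354.000; Outer: 790008865.000; Inner: 91658781.000; North: 1226587625.000; Upper: 1119646625.000; Central: 195544980.000.
Minimum at South.

South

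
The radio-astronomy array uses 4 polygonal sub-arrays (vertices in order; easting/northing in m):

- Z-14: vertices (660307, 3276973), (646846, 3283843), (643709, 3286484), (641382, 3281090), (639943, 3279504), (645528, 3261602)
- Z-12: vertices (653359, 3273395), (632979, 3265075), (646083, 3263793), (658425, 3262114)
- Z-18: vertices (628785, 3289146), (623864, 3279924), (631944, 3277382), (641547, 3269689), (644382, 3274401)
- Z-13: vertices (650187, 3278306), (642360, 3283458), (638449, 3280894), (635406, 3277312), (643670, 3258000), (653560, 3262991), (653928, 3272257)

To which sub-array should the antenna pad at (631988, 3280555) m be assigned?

Cast a ray rightward from (631988, 3280555). For each polygon, the edges (by vertex number in listed order) whose endpoints lie on opposite sides of northing = 3280555, where each meets that height, and whether that is right or left of the point:
Z-14: 1–2 at easting≈653288.5 (right), 4–5 at easting≈640896.6 (right) → 2 crossings.
Z-12: no edge straddles that height → 0 crossings.
Z-18: 1–2 at easting≈624200.7 (left), 5–1 at easting≈637872.4 (right) → 1 crossing.
Z-13: 1–2 at easting≈646770.3 (right), 3–4 at easting≈638161.0 (right) → 2 crossings.
Only Z-18 has an odd count, so the point is inside Z-18.

Z-18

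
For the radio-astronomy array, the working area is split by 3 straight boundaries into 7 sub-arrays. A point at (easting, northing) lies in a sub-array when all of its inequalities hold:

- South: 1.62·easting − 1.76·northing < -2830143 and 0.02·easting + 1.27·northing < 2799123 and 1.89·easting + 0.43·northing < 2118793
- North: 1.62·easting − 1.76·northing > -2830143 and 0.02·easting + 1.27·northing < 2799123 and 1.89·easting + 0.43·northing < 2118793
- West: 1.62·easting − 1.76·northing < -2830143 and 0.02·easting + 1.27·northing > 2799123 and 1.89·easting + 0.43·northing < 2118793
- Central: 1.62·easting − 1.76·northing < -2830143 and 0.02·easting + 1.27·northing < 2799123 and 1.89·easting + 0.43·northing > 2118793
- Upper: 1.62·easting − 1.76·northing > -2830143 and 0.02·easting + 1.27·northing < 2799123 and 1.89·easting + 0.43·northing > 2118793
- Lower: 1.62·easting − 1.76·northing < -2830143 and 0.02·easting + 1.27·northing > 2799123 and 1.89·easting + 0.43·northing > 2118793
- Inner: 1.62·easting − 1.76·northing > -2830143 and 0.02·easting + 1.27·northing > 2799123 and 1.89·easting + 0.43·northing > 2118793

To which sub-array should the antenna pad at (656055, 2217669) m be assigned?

1.62·656055 − 1.76·2217669 = -2840288.340, which is < -2830143
0.02·656055 + 1.27·2217669 = 2829560.730, which is > 2799123
1.89·656055 + 0.43·2217669 = 2193541.620, which is > 2118793
This sign pattern matches Lower.

Lower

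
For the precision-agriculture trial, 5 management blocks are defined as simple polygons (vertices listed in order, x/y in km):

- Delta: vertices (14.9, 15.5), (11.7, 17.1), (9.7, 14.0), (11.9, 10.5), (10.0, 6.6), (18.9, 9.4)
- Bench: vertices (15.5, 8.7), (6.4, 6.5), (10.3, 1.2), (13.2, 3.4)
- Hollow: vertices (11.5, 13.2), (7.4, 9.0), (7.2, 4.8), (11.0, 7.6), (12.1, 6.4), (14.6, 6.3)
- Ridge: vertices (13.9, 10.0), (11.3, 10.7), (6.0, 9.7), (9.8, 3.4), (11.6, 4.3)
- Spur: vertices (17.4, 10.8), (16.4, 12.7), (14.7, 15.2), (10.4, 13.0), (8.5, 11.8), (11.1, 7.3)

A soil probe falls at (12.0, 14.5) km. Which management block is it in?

Delta

Cast a ray rightward from (12.0, 14.5). For each polygon, the edges (by vertex number in listed order) whose endpoints lie on opposite sides of y = 14.5, where each meets that height, and whether that is right or left of the point:
Delta: 2–3 at x≈10.02 (left), 6–1 at x≈15.56 (right) → 1 crossing.
Bench: no edge straddles that height → 0 crossings.
Hollow: no edge straddles that height → 0 crossings.
Ridge: no edge straddles that height → 0 crossings.
Spur: 2–3 at x≈15.18 (right), 3–4 at x≈13.33 (right) → 2 crossings.
Only Delta has an odd count, so the point is inside Delta.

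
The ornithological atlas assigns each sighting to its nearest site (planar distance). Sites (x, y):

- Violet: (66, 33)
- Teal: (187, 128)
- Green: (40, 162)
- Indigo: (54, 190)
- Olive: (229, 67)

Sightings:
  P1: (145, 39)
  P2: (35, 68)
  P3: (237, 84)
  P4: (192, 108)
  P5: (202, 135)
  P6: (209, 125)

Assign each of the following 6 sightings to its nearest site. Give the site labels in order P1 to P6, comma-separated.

Violet, Violet, Olive, Teal, Teal, Teal

P1 → Violet (d²=6277.00)
P2 → Violet (d²=2186.00)
P3 → Olive (d²=353.00)
P4 → Teal (d²=425.00)
P5 → Teal (d²=274.00)
P6 → Teal (d²=493.00)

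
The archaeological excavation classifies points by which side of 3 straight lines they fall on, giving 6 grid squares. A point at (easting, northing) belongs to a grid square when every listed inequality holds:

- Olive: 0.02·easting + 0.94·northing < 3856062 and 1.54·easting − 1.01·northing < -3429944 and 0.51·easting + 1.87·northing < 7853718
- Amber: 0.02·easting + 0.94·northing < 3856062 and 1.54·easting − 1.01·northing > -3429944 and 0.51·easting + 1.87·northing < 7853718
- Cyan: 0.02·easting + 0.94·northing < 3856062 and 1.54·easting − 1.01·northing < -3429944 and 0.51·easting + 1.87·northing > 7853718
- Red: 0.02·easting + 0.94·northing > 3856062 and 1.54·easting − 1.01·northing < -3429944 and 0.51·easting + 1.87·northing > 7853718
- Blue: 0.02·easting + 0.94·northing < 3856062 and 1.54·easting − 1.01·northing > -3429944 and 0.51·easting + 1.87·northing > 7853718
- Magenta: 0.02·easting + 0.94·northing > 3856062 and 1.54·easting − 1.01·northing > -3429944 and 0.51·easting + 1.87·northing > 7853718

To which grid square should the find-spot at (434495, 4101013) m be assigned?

Red

0.02·434495 + 0.94·4101013 = 3863642.120, which is > 3856062
1.54·434495 − 1.01·4101013 = -3472900.830, which is < -3429944
0.51·434495 + 1.87·4101013 = 7890486.760, which is > 7853718
This sign pattern matches Red.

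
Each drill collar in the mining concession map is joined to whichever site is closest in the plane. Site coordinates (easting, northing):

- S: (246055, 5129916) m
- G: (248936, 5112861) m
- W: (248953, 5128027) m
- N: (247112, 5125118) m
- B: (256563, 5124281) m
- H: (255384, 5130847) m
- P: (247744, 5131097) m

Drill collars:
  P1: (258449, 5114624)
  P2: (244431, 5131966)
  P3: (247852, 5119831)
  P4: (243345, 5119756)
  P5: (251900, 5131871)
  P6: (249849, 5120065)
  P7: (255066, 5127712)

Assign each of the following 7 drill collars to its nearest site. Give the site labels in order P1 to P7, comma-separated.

G, S, N, N, H, N, H

P1 → G (d²=93605338.00)
P2 → S (d²=6839876.00)
P3 → N (d²=28499969.00)
P4 → N (d²=42941333.00)
P5 → H (d²=13186832.00)
P6 → N (d²=33023978.00)
P7 → H (d²=9929349.00)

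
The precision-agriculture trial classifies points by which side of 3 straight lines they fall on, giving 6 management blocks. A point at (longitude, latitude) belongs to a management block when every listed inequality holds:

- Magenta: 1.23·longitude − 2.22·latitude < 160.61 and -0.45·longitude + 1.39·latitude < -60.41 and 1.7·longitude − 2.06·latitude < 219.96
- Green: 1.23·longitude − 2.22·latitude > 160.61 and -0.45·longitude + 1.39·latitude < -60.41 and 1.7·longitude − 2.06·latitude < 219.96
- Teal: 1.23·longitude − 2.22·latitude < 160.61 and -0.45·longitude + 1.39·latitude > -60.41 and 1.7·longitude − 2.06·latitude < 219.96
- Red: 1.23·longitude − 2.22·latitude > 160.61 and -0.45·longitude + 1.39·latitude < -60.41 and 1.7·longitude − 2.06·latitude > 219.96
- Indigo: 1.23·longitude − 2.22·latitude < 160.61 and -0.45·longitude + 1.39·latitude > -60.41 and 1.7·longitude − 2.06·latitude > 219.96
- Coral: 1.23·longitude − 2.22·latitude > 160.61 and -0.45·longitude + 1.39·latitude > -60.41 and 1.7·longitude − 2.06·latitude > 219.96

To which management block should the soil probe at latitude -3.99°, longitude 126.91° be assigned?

1.23·126.91 − 2.22·-3.99 = 164.957, which is > 160.61
-0.45·126.91 + 1.39·-3.99 = -62.656, which is < -60.41
1.7·126.91 − 2.06·-3.99 = 223.966, which is > 219.96
This sign pattern matches Red.

Red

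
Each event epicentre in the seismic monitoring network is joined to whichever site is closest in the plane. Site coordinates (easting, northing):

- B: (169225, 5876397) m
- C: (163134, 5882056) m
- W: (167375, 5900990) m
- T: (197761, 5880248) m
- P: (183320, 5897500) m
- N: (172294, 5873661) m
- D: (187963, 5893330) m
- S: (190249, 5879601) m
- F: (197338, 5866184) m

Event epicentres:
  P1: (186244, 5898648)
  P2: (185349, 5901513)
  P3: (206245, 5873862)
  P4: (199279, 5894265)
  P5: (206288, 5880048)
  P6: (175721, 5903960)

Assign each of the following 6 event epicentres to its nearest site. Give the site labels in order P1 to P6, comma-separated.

P, P, T, D, T, W

P1 → P (d²=9867680.00)
P2 → P (d²=20221010.00)
P3 → T (d²=112759252.00)
P4 → D (d²=128926081.00)
P5 → T (d²=72749729.00)
P6 → W (d²=78476616.00)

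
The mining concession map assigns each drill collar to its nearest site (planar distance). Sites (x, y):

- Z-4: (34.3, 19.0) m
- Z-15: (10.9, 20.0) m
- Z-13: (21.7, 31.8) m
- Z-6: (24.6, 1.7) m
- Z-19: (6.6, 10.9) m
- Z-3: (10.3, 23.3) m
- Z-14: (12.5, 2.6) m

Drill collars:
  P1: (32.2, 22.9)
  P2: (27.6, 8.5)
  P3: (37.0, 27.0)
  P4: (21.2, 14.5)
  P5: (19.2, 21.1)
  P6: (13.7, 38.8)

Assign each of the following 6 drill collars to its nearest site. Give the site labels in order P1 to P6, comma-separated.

P1 → Z-4 (d²=19.62)
P2 → Z-6 (d²=55.24)
P3 → Z-4 (d²=71.29)
P4 → Z-15 (d²=136.34)
P5 → Z-15 (d²=70.10)
P6 → Z-13 (d²=113.00)

Z-4, Z-6, Z-4, Z-15, Z-15, Z-13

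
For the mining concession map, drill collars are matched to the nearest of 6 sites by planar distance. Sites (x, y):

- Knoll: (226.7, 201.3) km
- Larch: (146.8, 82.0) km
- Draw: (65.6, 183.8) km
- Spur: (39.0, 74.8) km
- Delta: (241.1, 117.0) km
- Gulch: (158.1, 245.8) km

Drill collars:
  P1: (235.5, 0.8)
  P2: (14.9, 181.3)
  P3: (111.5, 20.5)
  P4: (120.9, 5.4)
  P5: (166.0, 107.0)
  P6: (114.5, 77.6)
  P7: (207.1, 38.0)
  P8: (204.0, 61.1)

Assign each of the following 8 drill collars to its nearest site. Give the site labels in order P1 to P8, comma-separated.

Delta, Draw, Larch, Larch, Larch, Larch, Larch, Larch

P1 → Delta (d²=13533.80)
P2 → Draw (d²=2576.74)
P3 → Larch (d²=5028.34)
P4 → Larch (d²=6538.37)
P5 → Larch (d²=993.64)
P6 → Larch (d²=1062.65)
P7 → Larch (d²=5572.09)
P8 → Larch (d²=3708.65)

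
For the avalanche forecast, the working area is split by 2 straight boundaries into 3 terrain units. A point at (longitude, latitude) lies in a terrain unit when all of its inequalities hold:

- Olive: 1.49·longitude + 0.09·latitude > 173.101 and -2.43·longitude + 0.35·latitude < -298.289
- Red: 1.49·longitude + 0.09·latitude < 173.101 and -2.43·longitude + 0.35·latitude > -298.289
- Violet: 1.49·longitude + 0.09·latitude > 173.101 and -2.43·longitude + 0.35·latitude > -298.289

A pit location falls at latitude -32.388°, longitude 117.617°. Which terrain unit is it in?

1.49·117.617 + 0.09·-32.388 = 172.334, which is < 173.101
-2.43·117.617 + 0.35·-32.388 = -297.145, which is > -298.289
This sign pattern matches Red.

Red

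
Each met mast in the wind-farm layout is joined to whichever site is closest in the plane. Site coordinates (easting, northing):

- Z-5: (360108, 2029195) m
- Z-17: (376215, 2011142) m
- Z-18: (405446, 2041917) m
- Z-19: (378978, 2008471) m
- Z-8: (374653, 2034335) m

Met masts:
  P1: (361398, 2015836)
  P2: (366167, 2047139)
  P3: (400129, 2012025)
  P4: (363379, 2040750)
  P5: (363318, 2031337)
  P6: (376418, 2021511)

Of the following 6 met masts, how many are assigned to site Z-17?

P1 → Z-5
P2 → Z-8
P3 → Z-19
P4 → Z-5
P5 → Z-5
P6 → Z-17
1 of the 6 goes to Z-17.

1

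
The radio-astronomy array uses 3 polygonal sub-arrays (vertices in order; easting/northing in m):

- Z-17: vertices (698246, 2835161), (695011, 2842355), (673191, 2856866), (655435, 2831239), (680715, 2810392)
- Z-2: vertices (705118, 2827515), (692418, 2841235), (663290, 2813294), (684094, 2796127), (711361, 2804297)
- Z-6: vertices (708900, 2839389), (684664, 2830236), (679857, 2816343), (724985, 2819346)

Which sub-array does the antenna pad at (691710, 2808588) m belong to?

Z-2

Cast a ray rightward from (691710, 2808588). For each polygon, the edges (by vertex number in listed order) whose endpoints lie on opposite sides of northing = 2808588, where each meets that height, and whether that is right or left of the point:
Z-17: no edge straddles that height → 0 crossings.
Z-2: 3–4 at easting≈668993.0 (left), 5–1 at easting≈710207.2 (right) → 1 crossing.
Z-6: no edge straddles that height → 0 crossings.
Only Z-2 has an odd count, so the point is inside Z-2.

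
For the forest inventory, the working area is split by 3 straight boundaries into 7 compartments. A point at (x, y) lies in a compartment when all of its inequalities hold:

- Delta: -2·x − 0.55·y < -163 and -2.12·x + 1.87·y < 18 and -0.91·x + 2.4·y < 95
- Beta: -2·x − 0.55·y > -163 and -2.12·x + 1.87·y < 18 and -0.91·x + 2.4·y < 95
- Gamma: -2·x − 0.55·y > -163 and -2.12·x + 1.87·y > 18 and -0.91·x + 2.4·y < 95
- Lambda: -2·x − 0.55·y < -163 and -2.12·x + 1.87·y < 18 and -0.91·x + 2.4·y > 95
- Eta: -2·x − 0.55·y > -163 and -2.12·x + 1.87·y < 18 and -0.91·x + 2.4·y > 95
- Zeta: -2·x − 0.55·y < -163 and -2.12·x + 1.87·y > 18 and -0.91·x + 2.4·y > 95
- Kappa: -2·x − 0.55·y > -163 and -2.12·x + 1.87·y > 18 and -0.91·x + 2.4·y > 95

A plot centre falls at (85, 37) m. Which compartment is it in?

-2·85 − 0.55·37 = -190.350, which is < -163
-2.12·85 + 1.87·37 = -111.010, which is < 18
-0.91·85 + 2.4·37 = 11.450, which is < 95
This sign pattern matches Delta.

Delta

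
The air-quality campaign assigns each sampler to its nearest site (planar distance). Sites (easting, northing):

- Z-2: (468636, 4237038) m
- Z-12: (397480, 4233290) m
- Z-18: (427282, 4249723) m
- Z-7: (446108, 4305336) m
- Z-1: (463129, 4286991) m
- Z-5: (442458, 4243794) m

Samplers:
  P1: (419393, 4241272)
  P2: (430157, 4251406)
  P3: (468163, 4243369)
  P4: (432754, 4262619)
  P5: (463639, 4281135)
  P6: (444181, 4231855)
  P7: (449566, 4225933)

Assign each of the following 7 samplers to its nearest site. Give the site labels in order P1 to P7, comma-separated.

Z-18, Z-18, Z-2, Z-18, Z-1, Z-5, Z-5

P1 → Z-18 (d²=133655722.00)
P2 → Z-18 (d²=11098114.00)
P3 → Z-2 (d²=40305290.00)
P4 → Z-18 (d²=196249600.00)
P5 → Z-1 (d²=34552836.00)
P6 → Z-5 (d²=145508450.00)
P7 → Z-5 (d²=369538985.00)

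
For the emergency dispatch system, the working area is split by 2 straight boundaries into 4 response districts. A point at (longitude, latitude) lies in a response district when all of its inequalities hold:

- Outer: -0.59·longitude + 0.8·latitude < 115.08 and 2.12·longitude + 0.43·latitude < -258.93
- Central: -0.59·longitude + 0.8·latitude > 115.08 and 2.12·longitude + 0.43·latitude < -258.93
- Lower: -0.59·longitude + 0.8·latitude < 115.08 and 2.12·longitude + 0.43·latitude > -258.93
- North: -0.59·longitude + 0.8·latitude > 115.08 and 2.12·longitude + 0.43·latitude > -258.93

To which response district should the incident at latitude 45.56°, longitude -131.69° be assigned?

Outer

-0.59·-131.69 + 0.8·45.56 = 114.145, which is < 115.08
2.12·-131.69 + 0.43·45.56 = -259.592, which is < -258.93
This sign pattern matches Outer.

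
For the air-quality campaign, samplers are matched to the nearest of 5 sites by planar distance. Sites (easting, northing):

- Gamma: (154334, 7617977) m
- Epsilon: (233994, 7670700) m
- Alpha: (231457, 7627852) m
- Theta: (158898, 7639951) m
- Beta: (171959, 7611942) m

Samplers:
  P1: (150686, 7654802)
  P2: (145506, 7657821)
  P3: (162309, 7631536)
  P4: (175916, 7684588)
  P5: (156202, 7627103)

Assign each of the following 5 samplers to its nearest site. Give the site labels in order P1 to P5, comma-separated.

Theta, Theta, Theta, Theta, Gamma

P1 → Theta (d²=287989145.00)
P2 → Theta (d²=498682564.00)
P3 → Theta (d²=82447146.00)
P4 → Theta (d²=2282074093.00)
P5 → Gamma (d²=86773300.00)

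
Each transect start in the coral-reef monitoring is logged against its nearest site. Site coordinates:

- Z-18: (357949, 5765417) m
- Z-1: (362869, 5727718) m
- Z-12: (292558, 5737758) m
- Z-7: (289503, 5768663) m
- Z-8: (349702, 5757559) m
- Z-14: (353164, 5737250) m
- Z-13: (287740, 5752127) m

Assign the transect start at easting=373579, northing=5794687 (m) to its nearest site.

Z-18

Squared distances to each site:
Z-18: 1101029800.000; Z-1: 4599551061.000; Z-12: 9805313482.000; Z-7: 7746022352.000; Z-8: 1948599513.000; Z-14: 3715781194.000; Z-13: 9179687521.000.
Minimum at Z-18.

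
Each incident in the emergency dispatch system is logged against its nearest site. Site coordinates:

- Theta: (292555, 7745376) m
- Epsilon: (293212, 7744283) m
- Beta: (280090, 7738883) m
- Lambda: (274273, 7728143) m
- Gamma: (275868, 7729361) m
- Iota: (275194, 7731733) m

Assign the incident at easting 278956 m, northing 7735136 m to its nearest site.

Squared distances to each site:
Theta: 289790401.000; Epsilon: 286901145.000; Beta: 15325965.000; Lambda: 70832538.000; Gamma: 42886369.000; Iota: 25733053.000.
Minimum at Beta.

Beta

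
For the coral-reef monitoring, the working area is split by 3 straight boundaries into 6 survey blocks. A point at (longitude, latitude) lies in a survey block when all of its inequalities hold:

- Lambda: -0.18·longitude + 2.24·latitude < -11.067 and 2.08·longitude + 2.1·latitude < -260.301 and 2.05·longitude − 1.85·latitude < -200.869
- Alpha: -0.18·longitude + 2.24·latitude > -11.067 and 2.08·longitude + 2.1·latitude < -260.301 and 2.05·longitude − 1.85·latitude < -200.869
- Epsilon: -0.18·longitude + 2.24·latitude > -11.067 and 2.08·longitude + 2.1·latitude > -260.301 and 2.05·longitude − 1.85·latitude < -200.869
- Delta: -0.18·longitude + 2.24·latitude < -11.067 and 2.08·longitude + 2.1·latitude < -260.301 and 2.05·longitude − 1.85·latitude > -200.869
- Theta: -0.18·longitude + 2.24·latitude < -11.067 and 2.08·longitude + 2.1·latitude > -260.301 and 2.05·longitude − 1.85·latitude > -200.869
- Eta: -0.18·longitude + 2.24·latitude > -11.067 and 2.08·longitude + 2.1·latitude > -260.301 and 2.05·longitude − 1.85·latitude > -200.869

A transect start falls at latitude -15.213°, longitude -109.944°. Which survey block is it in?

-0.18·-109.944 + 2.24·-15.213 = -14.287, which is < -11.067
2.08·-109.944 + 2.1·-15.213 = -260.631, which is < -260.301
2.05·-109.944 − 1.85·-15.213 = -197.241, which is > -200.869
This sign pattern matches Delta.

Delta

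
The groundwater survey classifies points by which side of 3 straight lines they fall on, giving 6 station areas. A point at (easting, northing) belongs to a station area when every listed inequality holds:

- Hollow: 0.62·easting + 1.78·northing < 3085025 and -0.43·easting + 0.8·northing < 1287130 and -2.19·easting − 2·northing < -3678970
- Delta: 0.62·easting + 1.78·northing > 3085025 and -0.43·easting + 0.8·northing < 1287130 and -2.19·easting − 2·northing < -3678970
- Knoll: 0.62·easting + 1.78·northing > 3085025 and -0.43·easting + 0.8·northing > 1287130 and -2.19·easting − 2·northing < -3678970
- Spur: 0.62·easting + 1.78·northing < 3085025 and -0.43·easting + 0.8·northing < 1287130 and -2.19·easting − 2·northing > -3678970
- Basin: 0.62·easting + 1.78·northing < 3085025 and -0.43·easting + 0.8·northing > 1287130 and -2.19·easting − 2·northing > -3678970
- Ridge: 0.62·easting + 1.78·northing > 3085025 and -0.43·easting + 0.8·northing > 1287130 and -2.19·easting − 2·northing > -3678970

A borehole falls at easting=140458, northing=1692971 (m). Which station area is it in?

0.62·140458 + 1.78·1692971 = 3100572.340, which is > 3085025
-0.43·140458 + 0.8·1692971 = 1293979.860, which is > 1287130
-2.19·140458 − 2·1692971 = -3693545.020, which is < -3678970
This sign pattern matches Knoll.

Knoll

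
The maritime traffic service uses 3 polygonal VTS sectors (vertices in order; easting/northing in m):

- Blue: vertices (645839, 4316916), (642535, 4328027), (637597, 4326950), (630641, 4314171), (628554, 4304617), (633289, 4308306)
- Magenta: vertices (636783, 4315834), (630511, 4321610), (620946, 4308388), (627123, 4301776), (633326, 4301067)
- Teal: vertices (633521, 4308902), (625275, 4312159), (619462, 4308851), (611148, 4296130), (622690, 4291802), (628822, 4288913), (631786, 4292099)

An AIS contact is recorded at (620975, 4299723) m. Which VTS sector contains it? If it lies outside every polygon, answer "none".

Cast a ray rightward from (620975, 4299723). For each polygon, the edges (by vertex number in listed order) whose endpoints lie on opposite sides of northing = 4299723, where each meets that height, and whether that is right or left of the point:
Blue: no edge straddles that height → 0 crossings.
Magenta: no edge straddles that height → 0 crossings.
Teal: 3–4 at easting≈613496.3 (left), 7–1 at easting≈632573.2 (right) → 1 crossing.
Only Teal has an odd count, so the point is inside Teal.

Teal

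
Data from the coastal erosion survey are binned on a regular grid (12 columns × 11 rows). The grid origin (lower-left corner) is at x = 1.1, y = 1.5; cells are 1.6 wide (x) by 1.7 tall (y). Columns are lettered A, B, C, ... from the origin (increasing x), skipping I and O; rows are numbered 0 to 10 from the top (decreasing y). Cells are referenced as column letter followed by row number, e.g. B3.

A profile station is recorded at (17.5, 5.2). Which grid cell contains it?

L8

Column index: ⌊(17.5 − 1.1) / 1.6⌋ = ⌊10.250⌋ = 10 → column L
Row offset from origin: ⌊(5.2 − 1.5) / 1.7⌋ = ⌊2.176⌋ = 2 → row 8 (counted from top)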